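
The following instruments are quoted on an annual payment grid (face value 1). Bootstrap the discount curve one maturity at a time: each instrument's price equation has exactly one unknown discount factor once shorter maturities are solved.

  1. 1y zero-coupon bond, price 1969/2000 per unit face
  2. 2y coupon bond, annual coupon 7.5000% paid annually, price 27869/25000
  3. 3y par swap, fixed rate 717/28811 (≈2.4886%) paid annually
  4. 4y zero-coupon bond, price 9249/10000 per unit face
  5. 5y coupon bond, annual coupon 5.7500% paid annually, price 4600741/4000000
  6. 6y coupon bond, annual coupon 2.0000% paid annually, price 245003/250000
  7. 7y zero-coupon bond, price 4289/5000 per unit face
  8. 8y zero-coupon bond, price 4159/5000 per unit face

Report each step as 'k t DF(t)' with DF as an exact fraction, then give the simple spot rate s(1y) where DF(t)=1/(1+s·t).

1 1 1969/2000
2 2 9683/10000
3 3 9283/10000
4 4 9249/10000
5 5 8807/10000
6 6 8689/10000
7 7 4289/5000
8 8 4159/5000
s(1y) = (1/(1969/2000) − 1)/(1) = 31/1969 ≈ 1.5744%

step 1 [1y] zero: DF = P = 1969/2000 ≈ 0.984500
step 2 [2y] bond c/1=3/40: DF=(27869/25000 − 3/40·(0.984500))/(1+3/40) = 9683/10000 ≈ 0.968300
step 3 [3y] swap r/1=717/28811: DF=(1 − 717/28811·(0.984500+0.968300))/(1+717/28811) = 9283/10000 ≈ 0.928300
step 4 [4y] zero: DF = P = 9249/10000 ≈ 0.924900
step 5 [5y] bond c/1=23/400: DF=(4600741/4000000 − 23/400·(0.984500+0.968300+0.928300+0.924900))/(1+23/400) = 8807/10000 ≈ 0.880700
step 6 [6y] bond c/1=1/50: DF=(245003/250000 − 1/50·(0.984500+0.968300+0.928300+0.924900+0.880700))/(1+1/50) = 8689/10000 ≈ 0.868900
step 7 [7y] zero: DF = P = 4289/5000 ≈ 0.857800
step 8 [8y] zero: DF = P = 4159/5000 ≈ 0.831800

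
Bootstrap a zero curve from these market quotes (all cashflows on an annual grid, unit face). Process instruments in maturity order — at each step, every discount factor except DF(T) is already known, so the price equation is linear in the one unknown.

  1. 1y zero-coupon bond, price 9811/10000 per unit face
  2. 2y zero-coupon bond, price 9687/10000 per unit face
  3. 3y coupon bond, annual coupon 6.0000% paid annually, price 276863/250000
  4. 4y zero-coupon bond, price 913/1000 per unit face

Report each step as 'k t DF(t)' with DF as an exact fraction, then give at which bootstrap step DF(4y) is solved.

1 1 9811/10000
2 2 9687/10000
3 3 584/625
4 4 913/1000
DF(4y) is solved at step 4

step 1 [1y] zero: DF = P = 9811/10000 ≈ 0.981100
step 2 [2y] zero: DF = P = 9687/10000 ≈ 0.968700
step 3 [3y] bond c/1=3/50: DF=(276863/250000 − 3/50·(0.981100+0.968700))/(1+3/50) = 584/625 ≈ 0.934400
step 4 [4y] zero: DF = P = 913/1000 ≈ 0.913000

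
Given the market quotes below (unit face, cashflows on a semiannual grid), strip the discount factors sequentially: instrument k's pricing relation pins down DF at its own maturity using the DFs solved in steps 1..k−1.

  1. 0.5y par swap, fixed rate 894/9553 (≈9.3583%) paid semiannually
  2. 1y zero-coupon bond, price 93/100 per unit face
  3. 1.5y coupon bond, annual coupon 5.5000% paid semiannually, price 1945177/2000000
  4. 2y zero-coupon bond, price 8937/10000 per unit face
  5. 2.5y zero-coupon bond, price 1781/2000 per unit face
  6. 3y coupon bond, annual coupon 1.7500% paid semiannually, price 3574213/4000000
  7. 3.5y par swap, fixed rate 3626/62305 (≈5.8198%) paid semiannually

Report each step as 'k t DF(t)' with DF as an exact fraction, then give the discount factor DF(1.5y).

step 1 [0.5y] swap r/2=447/9553: DF=(1 − 447/9553·(0))/(1+447/9553) = 9553/10000 ≈ 0.955300
step 2 [1y] zero: DF = P = 93/100 ≈ 0.930000
step 3 [1.5y] bond c/2=11/400: DF=(1945177/2000000 − 11/400·(0.955300+0.930000))/(1+11/400) = 8961/10000 ≈ 0.896100
step 4 [2y] zero: DF = P = 8937/10000 ≈ 0.893700
step 5 [2.5y] zero: DF = P = 1781/2000 ≈ 0.890500
step 6 [3y] bond c/2=7/800: DF=(3574213/4000000 − 7/800·(0.955300+0.930000+0.896100+0.893700+0.890500))/(1+7/800) = 4231/5000 ≈ 0.846200
step 7 [3.5y] swap r/2=1813/62305: DF=(1 − 1813/62305·(0.955300+0.930000+0.896100+0.893700+0.890500+0.846200))/(1+1813/62305) = 8187/10000 ≈ 0.818700

1 1/2 9553/10000
2 1 93/100
3 3/2 8961/10000
4 2 8937/10000
5 5/2 1781/2000
6 3 4231/5000
7 7/2 8187/10000
DF(1.5y) = 8961/10000 ≈ 0.896100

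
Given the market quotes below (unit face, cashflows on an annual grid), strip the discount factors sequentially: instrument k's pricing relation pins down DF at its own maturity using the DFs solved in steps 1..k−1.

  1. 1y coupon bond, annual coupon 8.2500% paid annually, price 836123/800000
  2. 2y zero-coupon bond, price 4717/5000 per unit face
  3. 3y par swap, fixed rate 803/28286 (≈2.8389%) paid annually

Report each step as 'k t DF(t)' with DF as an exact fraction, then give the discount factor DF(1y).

step 1 [1y] bond c/1=33/400: DF=(836123/800000 − 33/400·(0))/(1+33/400) = 1931/2000 ≈ 0.965500
step 2 [2y] zero: DF = P = 4717/5000 ≈ 0.943400
step 3 [3y] swap r/1=803/28286: DF=(1 − 803/28286·(0.965500+0.943400))/(1+803/28286) = 9197/10000 ≈ 0.919700

1 1 1931/2000
2 2 4717/5000
3 3 9197/10000
DF(1y) = 1931/2000 ≈ 0.965500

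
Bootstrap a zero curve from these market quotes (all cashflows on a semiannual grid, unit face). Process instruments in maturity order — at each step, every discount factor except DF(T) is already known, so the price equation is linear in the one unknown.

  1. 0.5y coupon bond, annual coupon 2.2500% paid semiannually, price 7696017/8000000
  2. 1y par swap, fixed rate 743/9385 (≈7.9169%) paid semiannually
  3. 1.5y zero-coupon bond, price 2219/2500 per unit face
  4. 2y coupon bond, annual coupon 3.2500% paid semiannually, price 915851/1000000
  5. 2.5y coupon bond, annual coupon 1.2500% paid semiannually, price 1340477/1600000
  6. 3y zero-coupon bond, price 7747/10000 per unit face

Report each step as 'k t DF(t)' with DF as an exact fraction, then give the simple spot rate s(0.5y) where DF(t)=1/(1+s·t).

step 1 [0.5y] bond c/2=9/800: DF=(7696017/8000000 − 9/800·(0))/(1+9/800) = 9513/10000 ≈ 0.951300
step 2 [1y] swap r/2=743/18770: DF=(1 − 743/18770·(0.951300))/(1+743/18770) = 9257/10000 ≈ 0.925700
step 3 [1.5y] zero: DF = P = 2219/2500 ≈ 0.887600
step 4 [2y] bond c/2=13/800: DF=(915851/1000000 − 13/800·(0.951300+0.925700+0.887600))/(1+13/800) = 857/1000 ≈ 0.857000
step 5 [2.5y] bond c/2=1/160: DF=(1340477/1600000 − 1/160·(0.951300+0.925700+0.887600+0.857000))/(1+1/160) = 8101/10000 ≈ 0.810100
step 6 [3y] zero: DF = P = 7747/10000 ≈ 0.774700

1 1/2 9513/10000
2 1 9257/10000
3 3/2 2219/2500
4 2 857/1000
5 5/2 8101/10000
6 3 7747/10000
s(0.5y) = (1/(9513/10000) − 1)/(1/2) = 974/9513 ≈ 10.2386%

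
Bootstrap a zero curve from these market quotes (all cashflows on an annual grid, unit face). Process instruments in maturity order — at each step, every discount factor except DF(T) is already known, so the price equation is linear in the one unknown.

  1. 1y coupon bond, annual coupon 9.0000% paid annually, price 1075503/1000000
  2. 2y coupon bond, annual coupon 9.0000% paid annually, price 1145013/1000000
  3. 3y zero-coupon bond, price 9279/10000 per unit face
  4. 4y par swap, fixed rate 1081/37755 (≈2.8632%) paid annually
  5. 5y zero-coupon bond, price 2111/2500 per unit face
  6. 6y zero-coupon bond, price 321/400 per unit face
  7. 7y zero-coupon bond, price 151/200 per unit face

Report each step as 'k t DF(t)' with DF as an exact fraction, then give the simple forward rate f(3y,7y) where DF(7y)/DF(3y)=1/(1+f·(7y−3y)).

step 1 [1y] bond c/1=9/100: DF=(1075503/1000000 − 9/100·(0))/(1+9/100) = 9867/10000 ≈ 0.986700
step 2 [2y] bond c/1=9/100: DF=(1145013/1000000 − 9/100·(0.986700))/(1+9/100) = 969/1000 ≈ 0.969000
step 3 [3y] zero: DF = P = 9279/10000 ≈ 0.927900
step 4 [4y] swap r/1=1081/37755: DF=(1 − 1081/37755·(0.986700+0.969000+0.927900))/(1+1081/37755) = 8919/10000 ≈ 0.891900
step 5 [5y] zero: DF = P = 2111/2500 ≈ 0.844400
step 6 [6y] zero: DF = P = 321/400 ≈ 0.802500
step 7 [7y] zero: DF = P = 151/200 ≈ 0.755000

1 1 9867/10000
2 2 969/1000
3 3 9279/10000
4 4 8919/10000
5 5 2111/2500
6 6 321/400
7 7 151/200
f(3y,7y) = ((9279/10000)/(151/200) − 1)/(4) = 1729/30200 ≈ 5.7252%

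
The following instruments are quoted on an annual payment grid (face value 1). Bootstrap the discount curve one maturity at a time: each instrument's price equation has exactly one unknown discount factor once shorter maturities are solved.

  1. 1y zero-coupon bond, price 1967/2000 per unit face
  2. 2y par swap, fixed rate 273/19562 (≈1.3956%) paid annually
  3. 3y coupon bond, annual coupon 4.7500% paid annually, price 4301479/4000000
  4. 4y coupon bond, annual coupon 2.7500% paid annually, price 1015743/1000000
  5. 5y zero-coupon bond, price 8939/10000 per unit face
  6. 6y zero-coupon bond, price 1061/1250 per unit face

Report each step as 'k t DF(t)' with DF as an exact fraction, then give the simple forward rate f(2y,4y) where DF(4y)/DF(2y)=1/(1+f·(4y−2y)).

1 1 1967/2000
2 2 9727/10000
3 3 9379/10000
4 4 9111/10000
5 5 8939/10000
6 6 1061/1250
f(2y,4y) = ((9727/10000)/(9111/10000) − 1)/(2) = 308/9111 ≈ 3.3805%

step 1 [1y] zero: DF = P = 1967/2000 ≈ 0.983500
step 2 [2y] swap r/1=273/19562: DF=(1 − 273/19562·(0.983500))/(1+273/19562) = 9727/10000 ≈ 0.972700
step 3 [3y] bond c/1=19/400: DF=(4301479/4000000 − 19/400·(0.983500+0.972700))/(1+19/400) = 9379/10000 ≈ 0.937900
step 4 [4y] bond c/1=11/400: DF=(1015743/1000000 − 11/400·(0.983500+0.972700+0.937900))/(1+11/400) = 9111/10000 ≈ 0.911100
step 5 [5y] zero: DF = P = 8939/10000 ≈ 0.893900
step 6 [6y] zero: DF = P = 1061/1250 ≈ 0.848800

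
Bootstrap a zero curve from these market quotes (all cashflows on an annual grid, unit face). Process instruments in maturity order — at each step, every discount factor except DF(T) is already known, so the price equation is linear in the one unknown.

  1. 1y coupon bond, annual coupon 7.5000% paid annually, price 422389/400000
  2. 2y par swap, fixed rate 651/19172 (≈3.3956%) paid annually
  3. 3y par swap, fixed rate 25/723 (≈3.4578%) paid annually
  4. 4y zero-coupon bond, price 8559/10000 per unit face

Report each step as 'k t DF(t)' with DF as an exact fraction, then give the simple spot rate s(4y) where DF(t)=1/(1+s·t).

1 1 9823/10000
2 2 9349/10000
3 3 361/400
4 4 8559/10000
s(4y) = (1/(8559/10000) − 1)/(4) = 1441/34236 ≈ 4.2090%

step 1 [1y] bond c/1=3/40: DF=(422389/400000 − 3/40·(0))/(1+3/40) = 9823/10000 ≈ 0.982300
step 2 [2y] swap r/1=651/19172: DF=(1 − 651/19172·(0.982300))/(1+651/19172) = 9349/10000 ≈ 0.934900
step 3 [3y] swap r/1=25/723: DF=(1 − 25/723·(0.982300+0.934900))/(1+25/723) = 361/400 ≈ 0.902500
step 4 [4y] zero: DF = P = 8559/10000 ≈ 0.855900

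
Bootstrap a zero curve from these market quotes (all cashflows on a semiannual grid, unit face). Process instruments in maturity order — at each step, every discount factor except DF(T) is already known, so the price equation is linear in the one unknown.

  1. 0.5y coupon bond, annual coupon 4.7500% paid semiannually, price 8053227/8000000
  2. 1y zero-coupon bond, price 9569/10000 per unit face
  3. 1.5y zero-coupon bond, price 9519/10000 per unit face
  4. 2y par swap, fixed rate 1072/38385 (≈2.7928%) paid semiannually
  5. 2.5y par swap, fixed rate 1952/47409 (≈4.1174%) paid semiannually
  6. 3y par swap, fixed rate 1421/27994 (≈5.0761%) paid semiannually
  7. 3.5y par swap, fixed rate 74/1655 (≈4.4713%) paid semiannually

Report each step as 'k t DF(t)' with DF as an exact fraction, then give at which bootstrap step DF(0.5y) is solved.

step 1 [0.5y] bond c/2=19/800: DF=(8053227/8000000 − 19/800·(0))/(1+19/800) = 9833/10000 ≈ 0.983300
step 2 [1y] zero: DF = P = 9569/10000 ≈ 0.956900
step 3 [1.5y] zero: DF = P = 9519/10000 ≈ 0.951900
step 4 [2y] swap r/2=536/38385: DF=(1 − 536/38385·(0.983300+0.956900+0.951900))/(1+536/38385) = 1183/1250 ≈ 0.946400
step 5 [2.5y] swap r/2=976/47409: DF=(1 − 976/47409·(0.983300+0.956900+0.951900+0.946400))/(1+976/47409) = 564/625 ≈ 0.902400
step 6 [3y] swap r/2=1421/55988: DF=(1 − 1421/55988·(0.983300+0.956900+0.951900+0.946400+0.902400))/(1+1421/55988) = 8579/10000 ≈ 0.857900
step 7 [3.5y] swap r/2=37/1655: DF=(1 − 37/1655·(0.983300+0.956900+0.951900+0.946400+0.902400+0.857900))/(1+37/1655) = 8557/10000 ≈ 0.855700

1 1/2 9833/10000
2 1 9569/10000
3 3/2 9519/10000
4 2 1183/1250
5 5/2 564/625
6 3 8579/10000
7 7/2 8557/10000
DF(0.5y) is solved at step 1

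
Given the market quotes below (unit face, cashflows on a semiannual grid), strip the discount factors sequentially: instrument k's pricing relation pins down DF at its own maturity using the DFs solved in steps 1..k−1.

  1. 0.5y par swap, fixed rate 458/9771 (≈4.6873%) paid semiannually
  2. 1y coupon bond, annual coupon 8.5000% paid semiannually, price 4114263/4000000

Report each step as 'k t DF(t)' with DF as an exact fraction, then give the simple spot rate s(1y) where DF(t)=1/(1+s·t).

1 1/2 9771/10000
2 1 2367/2500
s(1y) = (1/(2367/2500) − 1)/(1) = 133/2367 ≈ 5.6189%

step 1 [0.5y] swap r/2=229/9771: DF=(1 − 229/9771·(0))/(1+229/9771) = 9771/10000 ≈ 0.977100
step 2 [1y] bond c/2=17/400: DF=(4114263/4000000 − 17/400·(0.977100))/(1+17/400) = 2367/2500 ≈ 0.946800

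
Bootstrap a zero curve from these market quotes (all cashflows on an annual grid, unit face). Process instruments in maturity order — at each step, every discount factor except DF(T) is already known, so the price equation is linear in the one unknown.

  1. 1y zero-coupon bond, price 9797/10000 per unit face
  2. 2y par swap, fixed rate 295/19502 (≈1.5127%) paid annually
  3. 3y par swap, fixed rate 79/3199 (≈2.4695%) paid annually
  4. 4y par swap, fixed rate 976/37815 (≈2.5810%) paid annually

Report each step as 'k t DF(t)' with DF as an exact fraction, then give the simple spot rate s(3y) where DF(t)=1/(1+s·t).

1 1 9797/10000
2 2 1941/2000
3 3 9289/10000
4 4 564/625
s(3y) = (1/(9289/10000) − 1)/(3) = 237/9289 ≈ 2.5514%

step 1 [1y] zero: DF = P = 9797/10000 ≈ 0.979700
step 2 [2y] swap r/1=295/19502: DF=(1 − 295/19502·(0.979700))/(1+295/19502) = 1941/2000 ≈ 0.970500
step 3 [3y] swap r/1=79/3199: DF=(1 − 79/3199·(0.979700+0.970500))/(1+79/3199) = 9289/10000 ≈ 0.928900
step 4 [4y] swap r/1=976/37815: DF=(1 − 976/37815·(0.979700+0.970500+0.928900))/(1+976/37815) = 564/625 ≈ 0.902400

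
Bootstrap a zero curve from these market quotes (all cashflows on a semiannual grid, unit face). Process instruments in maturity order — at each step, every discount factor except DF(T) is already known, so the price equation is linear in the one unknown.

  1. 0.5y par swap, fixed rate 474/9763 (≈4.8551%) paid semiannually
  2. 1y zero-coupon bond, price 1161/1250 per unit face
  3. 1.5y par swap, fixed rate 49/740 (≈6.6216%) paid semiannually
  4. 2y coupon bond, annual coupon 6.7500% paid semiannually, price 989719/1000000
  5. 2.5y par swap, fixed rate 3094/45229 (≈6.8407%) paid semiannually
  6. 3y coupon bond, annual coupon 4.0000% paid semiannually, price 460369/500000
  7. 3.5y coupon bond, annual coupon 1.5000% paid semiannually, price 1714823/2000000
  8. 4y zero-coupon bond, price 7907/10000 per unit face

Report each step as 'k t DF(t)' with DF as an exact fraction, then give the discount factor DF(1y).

1 1/2 9763/10000
2 1 1161/1250
3 3/2 9069/10000
4 2 541/625
5 5/2 8453/10000
6 3 407/500
7 7/2 8113/10000
8 4 7907/10000
DF(1y) = 1161/1250 ≈ 0.928800

step 1 [0.5y] swap r/2=237/9763: DF=(1 − 237/9763·(0))/(1+237/9763) = 9763/10000 ≈ 0.976300
step 2 [1y] zero: DF = P = 1161/1250 ≈ 0.928800
step 3 [1.5y] swap r/2=49/1480: DF=(1 − 49/1480·(0.976300+0.928800))/(1+49/1480) = 9069/10000 ≈ 0.906900
step 4 [2y] bond c/2=27/800: DF=(989719/1000000 − 27/800·(0.976300+0.928800+0.906900))/(1+27/800) = 541/625 ≈ 0.865600
step 5 [2.5y] swap r/2=1547/45229: DF=(1 − 1547/45229·(0.976300+0.928800+0.906900+0.865600))/(1+1547/45229) = 8453/10000 ≈ 0.845300
step 6 [3y] bond c/2=1/50: DF=(460369/500000 − 1/50·(0.976300+0.928800+0.906900+0.865600+0.845300))/(1+1/50) = 407/500 ≈ 0.814000
step 7 [3.5y] bond c/2=3/400: DF=(1714823/2000000 − 3/400·(0.976300+0.928800+0.906900+0.865600+0.845300+0.814000))/(1+3/400) = 8113/10000 ≈ 0.811300
step 8 [4y] zero: DF = P = 7907/10000 ≈ 0.790700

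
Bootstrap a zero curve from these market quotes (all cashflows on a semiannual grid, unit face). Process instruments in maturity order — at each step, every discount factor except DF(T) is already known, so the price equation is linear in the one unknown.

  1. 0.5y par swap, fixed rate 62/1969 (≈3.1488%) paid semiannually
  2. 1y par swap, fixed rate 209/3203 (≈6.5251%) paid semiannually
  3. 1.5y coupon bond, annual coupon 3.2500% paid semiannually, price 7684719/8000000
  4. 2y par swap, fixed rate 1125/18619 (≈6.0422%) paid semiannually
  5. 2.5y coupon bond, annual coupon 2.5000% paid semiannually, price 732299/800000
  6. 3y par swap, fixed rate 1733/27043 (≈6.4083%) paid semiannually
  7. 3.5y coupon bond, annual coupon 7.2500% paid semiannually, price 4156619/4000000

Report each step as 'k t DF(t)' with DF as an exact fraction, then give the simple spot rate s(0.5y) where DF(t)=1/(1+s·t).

1 1/2 1969/2000
2 1 9373/10000
3 3/2 1829/2000
4 2 71/80
5 5/2 8581/10000
6 3 8267/10000
7 7/2 1017/1250
s(0.5y) = (1/(1969/2000) − 1)/(1/2) = 62/1969 ≈ 3.1488%

step 1 [0.5y] swap r/2=31/1969: DF=(1 − 31/1969·(0))/(1+31/1969) = 1969/2000 ≈ 0.984500
step 2 [1y] swap r/2=209/6406: DF=(1 − 209/6406·(0.984500))/(1+209/6406) = 9373/10000 ≈ 0.937300
step 3 [1.5y] bond c/2=13/800: DF=(7684719/8000000 − 13/800·(0.984500+0.937300))/(1+13/800) = 1829/2000 ≈ 0.914500
step 4 [2y] swap r/2=1125/37238: DF=(1 − 1125/37238·(0.984500+0.937300+0.914500))/(1+1125/37238) = 71/80 ≈ 0.887500
step 5 [2.5y] bond c/2=1/80: DF=(732299/800000 − 1/80·(0.984500+0.937300+0.914500+0.887500))/(1+1/80) = 8581/10000 ≈ 0.858100
step 6 [3y] swap r/2=1733/54086: DF=(1 − 1733/54086·(0.984500+0.937300+0.914500+0.887500+0.858100))/(1+1733/54086) = 8267/10000 ≈ 0.826700
step 7 [3.5y] bond c/2=29/800: DF=(4156619/4000000 − 29/800·(0.984500+0.937300+0.914500+0.887500+0.858100+0.826700))/(1+29/800) = 1017/1250 ≈ 0.813600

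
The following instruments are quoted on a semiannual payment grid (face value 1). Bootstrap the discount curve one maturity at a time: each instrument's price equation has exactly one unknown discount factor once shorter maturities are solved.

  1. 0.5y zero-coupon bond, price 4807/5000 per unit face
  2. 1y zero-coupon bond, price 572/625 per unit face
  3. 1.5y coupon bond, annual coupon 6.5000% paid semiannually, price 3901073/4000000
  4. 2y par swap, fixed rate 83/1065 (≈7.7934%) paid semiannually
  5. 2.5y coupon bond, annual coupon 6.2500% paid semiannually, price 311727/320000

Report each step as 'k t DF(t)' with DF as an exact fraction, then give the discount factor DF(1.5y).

step 1 [0.5y] zero: DF = P = 4807/5000 ≈ 0.961400
step 2 [1y] zero: DF = P = 572/625 ≈ 0.915200
step 3 [1.5y] bond c/2=13/400: DF=(3901073/4000000 − 13/400·(0.961400+0.915200))/(1+13/400) = 1771/2000 ≈ 0.885500
step 4 [2y] swap r/2=83/2130: DF=(1 − 83/2130·(0.961400+0.915200+0.885500))/(1+83/2130) = 8589/10000 ≈ 0.858900
step 5 [2.5y] bond c/2=1/32: DF=(311727/320000 − 1/32·(0.961400+0.915200+0.885500+0.858900))/(1+1/32) = 8349/10000 ≈ 0.834900

1 1/2 4807/5000
2 1 572/625
3 3/2 1771/2000
4 2 8589/10000
5 5/2 8349/10000
DF(1.5y) = 1771/2000 ≈ 0.885500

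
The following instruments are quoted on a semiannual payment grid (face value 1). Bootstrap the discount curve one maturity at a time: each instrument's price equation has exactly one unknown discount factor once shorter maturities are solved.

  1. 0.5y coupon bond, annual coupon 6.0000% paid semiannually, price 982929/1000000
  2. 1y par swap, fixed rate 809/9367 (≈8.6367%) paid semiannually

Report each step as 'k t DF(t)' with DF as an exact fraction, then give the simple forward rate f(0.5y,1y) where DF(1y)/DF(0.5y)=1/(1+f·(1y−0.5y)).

step 1 [0.5y] bond c/2=3/100: DF=(982929/1000000 − 3/100·(0))/(1+3/100) = 9543/10000 ≈ 0.954300
step 2 [1y] swap r/2=809/18734: DF=(1 − 809/18734·(0.954300))/(1+809/18734) = 9191/10000 ≈ 0.919100

1 1/2 9543/10000
2 1 9191/10000
f(0.5y,1y) = ((9543/10000)/(9191/10000) − 1)/(1/2) = 704/9191 ≈ 7.6597%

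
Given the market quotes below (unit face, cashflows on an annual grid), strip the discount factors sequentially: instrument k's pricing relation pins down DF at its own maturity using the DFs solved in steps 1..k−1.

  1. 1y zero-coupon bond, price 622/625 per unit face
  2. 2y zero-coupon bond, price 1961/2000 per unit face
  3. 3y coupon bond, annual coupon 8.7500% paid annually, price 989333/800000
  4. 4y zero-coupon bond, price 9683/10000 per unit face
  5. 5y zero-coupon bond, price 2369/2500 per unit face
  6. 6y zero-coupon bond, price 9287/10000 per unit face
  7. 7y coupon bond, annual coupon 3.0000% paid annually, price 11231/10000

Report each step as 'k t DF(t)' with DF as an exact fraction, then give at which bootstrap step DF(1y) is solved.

1 1 622/625
2 2 1961/2000
3 3 4891/5000
4 4 9683/10000
5 5 2369/2500
6 6 9287/10000
7 7 1843/2000
DF(1y) is solved at step 1

step 1 [1y] zero: DF = P = 622/625 ≈ 0.995200
step 2 [2y] zero: DF = P = 1961/2000 ≈ 0.980500
step 3 [3y] bond c/1=7/80: DF=(989333/800000 − 7/80·(0.995200+0.980500))/(1+7/80) = 4891/5000 ≈ 0.978200
step 4 [4y] zero: DF = P = 9683/10000 ≈ 0.968300
step 5 [5y] zero: DF = P = 2369/2500 ≈ 0.947600
step 6 [6y] zero: DF = P = 9287/10000 ≈ 0.928700
step 7 [7y] bond c/1=3/100: DF=(11231/10000 − 3/100·(0.995200+0.980500+0.978200+0.968300+0.947600+0.928700))/(1+3/100) = 1843/2000 ≈ 0.921500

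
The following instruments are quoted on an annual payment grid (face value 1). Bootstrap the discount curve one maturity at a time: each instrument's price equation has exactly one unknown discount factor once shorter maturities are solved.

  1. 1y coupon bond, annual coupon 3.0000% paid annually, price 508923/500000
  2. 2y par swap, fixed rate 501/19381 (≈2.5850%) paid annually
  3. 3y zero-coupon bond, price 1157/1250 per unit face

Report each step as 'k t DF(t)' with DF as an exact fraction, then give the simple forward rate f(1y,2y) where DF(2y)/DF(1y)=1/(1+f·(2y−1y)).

1 1 4941/5000
2 2 9499/10000
3 3 1157/1250
f(1y,2y) = ((4941/5000)/(9499/10000) − 1)/(1) = 383/9499 ≈ 4.0320%

step 1 [1y] bond c/1=3/100: DF=(508923/500000 − 3/100·(0))/(1+3/100) = 4941/5000 ≈ 0.988200
step 2 [2y] swap r/1=501/19381: DF=(1 − 501/19381·(0.988200))/(1+501/19381) = 9499/10000 ≈ 0.949900
step 3 [3y] zero: DF = P = 1157/1250 ≈ 0.925600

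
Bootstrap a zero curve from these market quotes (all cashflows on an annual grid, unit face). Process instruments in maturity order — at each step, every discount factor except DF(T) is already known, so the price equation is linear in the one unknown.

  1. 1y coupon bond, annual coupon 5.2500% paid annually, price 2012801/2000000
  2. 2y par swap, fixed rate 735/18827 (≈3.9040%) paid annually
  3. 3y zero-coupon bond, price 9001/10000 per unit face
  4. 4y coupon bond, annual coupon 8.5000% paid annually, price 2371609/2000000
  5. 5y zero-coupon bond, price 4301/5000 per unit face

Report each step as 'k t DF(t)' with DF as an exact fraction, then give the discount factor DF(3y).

1 1 4781/5000
2 2 1853/2000
3 3 9001/10000
4 4 8749/10000
5 5 4301/5000
DF(3y) = 9001/10000 ≈ 0.900100

step 1 [1y] bond c/1=21/400: DF=(2012801/2000000 − 21/400·(0))/(1+21/400) = 4781/5000 ≈ 0.956200
step 2 [2y] swap r/1=735/18827: DF=(1 − 735/18827·(0.956200))/(1+735/18827) = 1853/2000 ≈ 0.926500
step 3 [3y] zero: DF = P = 9001/10000 ≈ 0.900100
step 4 [4y] bond c/1=17/200: DF=(2371609/2000000 − 17/200·(0.956200+0.926500+0.900100))/(1+17/200) = 8749/10000 ≈ 0.874900
step 5 [5y] zero: DF = P = 4301/5000 ≈ 0.860200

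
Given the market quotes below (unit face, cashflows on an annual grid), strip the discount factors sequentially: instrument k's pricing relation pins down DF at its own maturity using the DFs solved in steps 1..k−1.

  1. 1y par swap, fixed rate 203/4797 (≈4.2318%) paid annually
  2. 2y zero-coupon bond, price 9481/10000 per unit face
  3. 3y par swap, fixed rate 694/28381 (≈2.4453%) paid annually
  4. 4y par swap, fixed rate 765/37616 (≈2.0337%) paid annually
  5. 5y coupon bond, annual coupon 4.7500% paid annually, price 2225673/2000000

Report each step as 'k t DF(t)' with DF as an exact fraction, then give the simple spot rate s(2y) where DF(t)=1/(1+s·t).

step 1 [1y] swap r/1=203/4797: DF=(1 − 203/4797·(0))/(1+203/4797) = 4797/5000 ≈ 0.959400
step 2 [2y] zero: DF = P = 9481/10000 ≈ 0.948100
step 3 [3y] swap r/1=694/28381: DF=(1 − 694/28381·(0.959400+0.948100))/(1+694/28381) = 4653/5000 ≈ 0.930600
step 4 [4y] swap r/1=765/37616: DF=(1 − 765/37616·(0.959400+0.948100+0.930600))/(1+765/37616) = 1847/2000 ≈ 0.923500
step 5 [5y] bond c/1=19/400: DF=(2225673/2000000 − 19/400·(0.959400+0.948100+0.930600+0.923500))/(1+19/400) = 4459/5000 ≈ 0.891800

1 1 4797/5000
2 2 9481/10000
3 3 4653/5000
4 4 1847/2000
5 5 4459/5000
s(2y) = (1/(9481/10000) − 1)/(2) = 519/18962 ≈ 2.7371%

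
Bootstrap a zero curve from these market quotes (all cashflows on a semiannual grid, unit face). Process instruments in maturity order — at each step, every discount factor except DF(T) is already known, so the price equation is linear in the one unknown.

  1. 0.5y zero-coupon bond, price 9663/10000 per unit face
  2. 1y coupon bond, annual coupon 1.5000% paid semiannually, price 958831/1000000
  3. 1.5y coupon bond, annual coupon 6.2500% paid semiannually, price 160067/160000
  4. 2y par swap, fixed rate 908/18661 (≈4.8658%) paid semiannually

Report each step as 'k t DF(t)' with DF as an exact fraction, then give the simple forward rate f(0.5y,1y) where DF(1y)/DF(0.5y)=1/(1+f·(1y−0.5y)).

step 1 [0.5y] zero: DF = P = 9663/10000 ≈ 0.966300
step 2 [1y] bond c/2=3/400: DF=(958831/1000000 − 3/400·(0.966300))/(1+3/400) = 1889/2000 ≈ 0.944500
step 3 [1.5y] bond c/2=1/32: DF=(160067/160000 − 1/32·(0.966300+0.944500))/(1+1/32) = 4561/5000 ≈ 0.912200
step 4 [2y] swap r/2=454/18661: DF=(1 − 454/18661·(0.966300+0.944500+0.912200))/(1+454/18661) = 2273/2500 ≈ 0.909200

1 1/2 9663/10000
2 1 1889/2000
3 3/2 4561/5000
4 2 2273/2500
f(0.5y,1y) = ((9663/10000)/(1889/2000) − 1)/(1/2) = 436/9445 ≈ 4.6162%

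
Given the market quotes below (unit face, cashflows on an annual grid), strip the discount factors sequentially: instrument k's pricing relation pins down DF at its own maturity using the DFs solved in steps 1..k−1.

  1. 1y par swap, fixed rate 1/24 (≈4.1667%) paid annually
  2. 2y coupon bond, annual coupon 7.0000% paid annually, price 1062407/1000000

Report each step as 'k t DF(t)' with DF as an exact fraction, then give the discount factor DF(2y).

step 1 [1y] swap r/1=1/24: DF=(1 − 1/24·(0))/(1+1/24) = 24/25 ≈ 0.960000
step 2 [2y] bond c/1=7/100: DF=(1062407/1000000 − 7/100·(0.960000))/(1+7/100) = 9301/10000 ≈ 0.930100

1 1 24/25
2 2 9301/10000
DF(2y) = 9301/10000 ≈ 0.930100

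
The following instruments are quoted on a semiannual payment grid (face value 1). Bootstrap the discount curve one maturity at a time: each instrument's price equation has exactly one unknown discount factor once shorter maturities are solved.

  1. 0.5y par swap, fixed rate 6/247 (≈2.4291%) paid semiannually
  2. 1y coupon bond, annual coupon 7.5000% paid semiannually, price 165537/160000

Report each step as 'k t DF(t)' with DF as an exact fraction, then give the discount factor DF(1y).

step 1 [0.5y] swap r/2=3/247: DF=(1 − 3/247·(0))/(1+3/247) = 247/250 ≈ 0.988000
step 2 [1y] bond c/2=3/80: DF=(165537/160000 − 3/80·(0.988000))/(1+3/80) = 1923/2000 ≈ 0.961500

1 1/2 247/250
2 1 1923/2000
DF(1y) = 1923/2000 ≈ 0.961500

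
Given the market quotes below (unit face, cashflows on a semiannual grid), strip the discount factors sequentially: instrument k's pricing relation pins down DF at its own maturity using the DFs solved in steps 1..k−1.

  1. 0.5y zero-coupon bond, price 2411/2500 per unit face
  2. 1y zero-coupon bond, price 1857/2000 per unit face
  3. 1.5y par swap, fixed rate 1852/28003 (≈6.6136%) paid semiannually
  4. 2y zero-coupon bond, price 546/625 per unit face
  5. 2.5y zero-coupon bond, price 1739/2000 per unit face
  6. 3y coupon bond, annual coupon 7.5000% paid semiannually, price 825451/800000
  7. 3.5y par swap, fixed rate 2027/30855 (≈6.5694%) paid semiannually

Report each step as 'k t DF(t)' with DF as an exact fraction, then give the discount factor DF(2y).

1 1/2 2411/2500
2 1 1857/2000
3 3/2 4537/5000
4 2 546/625
5 5/2 1739/2000
6 3 8303/10000
7 7/2 7973/10000
DF(2y) = 546/625 ≈ 0.873600

step 1 [0.5y] zero: DF = P = 2411/2500 ≈ 0.964400
step 2 [1y] zero: DF = P = 1857/2000 ≈ 0.928500
step 3 [1.5y] swap r/2=926/28003: DF=(1 − 926/28003·(0.964400+0.928500))/(1+926/28003) = 4537/5000 ≈ 0.907400
step 4 [2y] zero: DF = P = 546/625 ≈ 0.873600
step 5 [2.5y] zero: DF = P = 1739/2000 ≈ 0.869500
step 6 [3y] bond c/2=3/80: DF=(825451/800000 − 3/80·(0.964400+0.928500+0.907400+0.873600+0.869500))/(1+3/80) = 8303/10000 ≈ 0.830300
step 7 [3.5y] swap r/2=2027/61710: DF=(1 − 2027/61710·(0.964400+0.928500+0.907400+0.873600+0.869500+0.830300))/(1+2027/61710) = 7973/10000 ≈ 0.797300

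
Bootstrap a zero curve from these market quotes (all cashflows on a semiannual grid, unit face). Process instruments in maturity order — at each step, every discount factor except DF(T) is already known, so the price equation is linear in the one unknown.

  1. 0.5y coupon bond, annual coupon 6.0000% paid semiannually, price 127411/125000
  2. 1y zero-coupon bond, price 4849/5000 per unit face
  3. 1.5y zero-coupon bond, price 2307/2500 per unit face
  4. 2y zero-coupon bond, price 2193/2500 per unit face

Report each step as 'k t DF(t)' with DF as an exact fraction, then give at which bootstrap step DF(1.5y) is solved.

1 1/2 1237/1250
2 1 4849/5000
3 3/2 2307/2500
4 2 2193/2500
DF(1.5y) is solved at step 3

step 1 [0.5y] bond c/2=3/100: DF=(127411/125000 − 3/100·(0))/(1+3/100) = 1237/1250 ≈ 0.989600
step 2 [1y] zero: DF = P = 4849/5000 ≈ 0.969800
step 3 [1.5y] zero: DF = P = 2307/2500 ≈ 0.922800
step 4 [2y] zero: DF = P = 2193/2500 ≈ 0.877200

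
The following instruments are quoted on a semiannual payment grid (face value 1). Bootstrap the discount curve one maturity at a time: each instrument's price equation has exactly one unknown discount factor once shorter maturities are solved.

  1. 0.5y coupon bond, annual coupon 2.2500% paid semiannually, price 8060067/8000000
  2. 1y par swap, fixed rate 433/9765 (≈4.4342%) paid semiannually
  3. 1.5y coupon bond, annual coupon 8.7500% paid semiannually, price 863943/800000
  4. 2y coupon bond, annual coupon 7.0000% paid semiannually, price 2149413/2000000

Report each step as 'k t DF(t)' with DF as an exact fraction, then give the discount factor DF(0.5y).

step 1 [0.5y] bond c/2=9/800: DF=(8060067/8000000 − 9/800·(0))/(1+9/800) = 9963/10000 ≈ 0.996300
step 2 [1y] swap r/2=433/19530: DF=(1 − 433/19530·(0.996300))/(1+433/19530) = 9567/10000 ≈ 0.956700
step 3 [1.5y] bond c/2=7/160: DF=(863943/800000 − 7/160·(0.996300+0.956700))/(1+7/160) = 1191/1250 ≈ 0.952800
step 4 [2y] bond c/2=7/200: DF=(2149413/2000000 − 7/200·(0.996300+0.956700+0.952800))/(1+7/200) = 9401/10000 ≈ 0.940100

1 1/2 9963/10000
2 1 9567/10000
3 3/2 1191/1250
4 2 9401/10000
DF(0.5y) = 9963/10000 ≈ 0.996300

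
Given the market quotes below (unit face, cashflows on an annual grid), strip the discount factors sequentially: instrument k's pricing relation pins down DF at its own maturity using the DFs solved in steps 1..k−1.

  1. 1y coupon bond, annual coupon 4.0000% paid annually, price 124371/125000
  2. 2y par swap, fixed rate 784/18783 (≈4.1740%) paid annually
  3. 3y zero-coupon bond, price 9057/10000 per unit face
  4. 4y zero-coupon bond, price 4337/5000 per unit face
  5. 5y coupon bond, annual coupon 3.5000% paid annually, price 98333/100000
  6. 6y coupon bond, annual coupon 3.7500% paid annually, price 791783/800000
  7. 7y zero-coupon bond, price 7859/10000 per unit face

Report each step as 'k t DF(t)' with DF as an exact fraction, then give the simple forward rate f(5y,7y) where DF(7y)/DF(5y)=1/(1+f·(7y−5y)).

step 1 [1y] bond c/1=1/25: DF=(124371/125000 − 1/25·(0))/(1+1/25) = 9567/10000 ≈ 0.956700
step 2 [2y] swap r/1=784/18783: DF=(1 − 784/18783·(0.956700))/(1+784/18783) = 576/625 ≈ 0.921600
step 3 [3y] zero: DF = P = 9057/10000 ≈ 0.905700
step 4 [4y] zero: DF = P = 4337/5000 ≈ 0.867400
step 5 [5y] bond c/1=7/200: DF=(98333/100000 − 7/200·(0.956700+0.921600+0.905700+0.867400))/(1+7/200) = 4133/5000 ≈ 0.826600
step 6 [6y] bond c/1=3/80: DF=(791783/800000 − 3/80·(0.956700+0.921600+0.905700+0.867400+0.826600))/(1+3/80) = 7921/10000 ≈ 0.792100
step 7 [7y] zero: DF = P = 7859/10000 ≈ 0.785900

1 1 9567/10000
2 2 576/625
3 3 9057/10000
4 4 4337/5000
5 5 4133/5000
6 6 7921/10000
7 7 7859/10000
f(5y,7y) = ((4133/5000)/(7859/10000) − 1)/(2) = 407/15718 ≈ 2.5894%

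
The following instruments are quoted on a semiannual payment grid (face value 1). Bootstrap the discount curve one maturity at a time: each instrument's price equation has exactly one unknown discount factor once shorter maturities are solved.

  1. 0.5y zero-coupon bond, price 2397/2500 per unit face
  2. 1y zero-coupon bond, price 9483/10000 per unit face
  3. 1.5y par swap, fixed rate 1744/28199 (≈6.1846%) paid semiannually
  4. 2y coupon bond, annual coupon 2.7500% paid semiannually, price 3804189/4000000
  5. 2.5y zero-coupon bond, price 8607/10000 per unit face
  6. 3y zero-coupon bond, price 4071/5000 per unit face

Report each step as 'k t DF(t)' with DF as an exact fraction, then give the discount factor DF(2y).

1 1/2 2397/2500
2 1 9483/10000
3 3/2 1141/1250
4 2 8999/10000
5 5/2 8607/10000
6 3 4071/5000
DF(2y) = 8999/10000 ≈ 0.899900

step 1 [0.5y] zero: DF = P = 2397/2500 ≈ 0.958800
step 2 [1y] zero: DF = P = 9483/10000 ≈ 0.948300
step 3 [1.5y] swap r/2=872/28199: DF=(1 − 872/28199·(0.958800+0.948300))/(1+872/28199) = 1141/1250 ≈ 0.912800
step 4 [2y] bond c/2=11/800: DF=(3804189/4000000 − 11/800·(0.958800+0.948300+0.912800))/(1+11/800) = 8999/10000 ≈ 0.899900
step 5 [2.5y] zero: DF = P = 8607/10000 ≈ 0.860700
step 6 [3y] zero: DF = P = 4071/5000 ≈ 0.814200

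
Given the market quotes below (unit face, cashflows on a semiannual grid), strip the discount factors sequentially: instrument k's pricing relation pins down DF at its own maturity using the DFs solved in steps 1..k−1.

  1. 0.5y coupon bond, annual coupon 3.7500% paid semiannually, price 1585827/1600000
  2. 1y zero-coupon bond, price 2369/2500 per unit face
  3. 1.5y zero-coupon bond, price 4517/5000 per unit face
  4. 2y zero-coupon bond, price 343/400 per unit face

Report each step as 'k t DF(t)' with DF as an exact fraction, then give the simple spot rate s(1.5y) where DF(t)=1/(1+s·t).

1 1/2 9729/10000
2 1 2369/2500
3 3/2 4517/5000
4 2 343/400
s(1.5y) = (1/(4517/5000) − 1)/(3/2) = 322/4517 ≈ 7.1286%

step 1 [0.5y] bond c/2=3/160: DF=(1585827/1600000 − 3/160·(0))/(1+3/160) = 9729/10000 ≈ 0.972900
step 2 [1y] zero: DF = P = 2369/2500 ≈ 0.947600
step 3 [1.5y] zero: DF = P = 4517/5000 ≈ 0.903400
step 4 [2y] zero: DF = P = 343/400 ≈ 0.857500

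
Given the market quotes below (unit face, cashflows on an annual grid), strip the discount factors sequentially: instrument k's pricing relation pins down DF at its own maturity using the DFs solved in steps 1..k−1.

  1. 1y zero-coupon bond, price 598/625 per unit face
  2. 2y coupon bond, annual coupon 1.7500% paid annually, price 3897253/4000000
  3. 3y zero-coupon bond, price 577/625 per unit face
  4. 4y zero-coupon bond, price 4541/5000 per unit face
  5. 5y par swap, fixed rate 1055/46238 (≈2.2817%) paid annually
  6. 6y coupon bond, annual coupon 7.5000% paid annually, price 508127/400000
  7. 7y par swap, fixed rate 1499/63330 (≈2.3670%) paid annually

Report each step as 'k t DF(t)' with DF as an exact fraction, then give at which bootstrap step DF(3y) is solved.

1 1 598/625
2 2 9411/10000
3 3 577/625
4 4 4541/5000
5 5 1789/2000
6 6 8591/10000
7 7 8501/10000
DF(3y) is solved at step 3

step 1 [1y] zero: DF = P = 598/625 ≈ 0.956800
step 2 [2y] bond c/1=7/400: DF=(3897253/4000000 − 7/400·(0.956800))/(1+7/400) = 9411/10000 ≈ 0.941100
step 3 [3y] zero: DF = P = 577/625 ≈ 0.923200
step 4 [4y] zero: DF = P = 4541/5000 ≈ 0.908200
step 5 [5y] swap r/1=1055/46238: DF=(1 − 1055/46238·(0.956800+0.941100+0.923200+0.908200))/(1+1055/46238) = 1789/2000 ≈ 0.894500
step 6 [6y] bond c/1=3/40: DF=(508127/400000 − 3/40·(0.956800+0.941100+0.923200+0.908200+0.894500))/(1+3/40) = 8591/10000 ≈ 0.859100
step 7 [7y] swap r/1=1499/63330: DF=(1 − 1499/63330·(0.956800+0.941100+0.923200+0.908200+0.894500+0.859100))/(1+1499/63330) = 8501/10000 ≈ 0.850100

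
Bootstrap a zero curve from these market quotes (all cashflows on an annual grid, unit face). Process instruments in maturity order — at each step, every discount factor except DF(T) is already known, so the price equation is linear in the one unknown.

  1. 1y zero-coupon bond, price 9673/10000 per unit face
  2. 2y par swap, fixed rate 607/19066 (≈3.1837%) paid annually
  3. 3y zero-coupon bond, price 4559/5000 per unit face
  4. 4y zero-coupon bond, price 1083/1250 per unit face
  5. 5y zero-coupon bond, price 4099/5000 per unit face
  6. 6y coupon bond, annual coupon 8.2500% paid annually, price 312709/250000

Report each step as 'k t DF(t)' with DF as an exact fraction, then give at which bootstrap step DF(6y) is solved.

step 1 [1y] zero: DF = P = 9673/10000 ≈ 0.967300
step 2 [2y] swap r/1=607/19066: DF=(1 − 607/19066·(0.967300))/(1+607/19066) = 9393/10000 ≈ 0.939300
step 3 [3y] zero: DF = P = 4559/5000 ≈ 0.911800
step 4 [4y] zero: DF = P = 1083/1250 ≈ 0.866400
step 5 [5y] zero: DF = P = 4099/5000 ≈ 0.819800
step 6 [6y] bond c/1=33/400: DF=(312709/250000 − 33/400·(0.967300+0.939300+0.911800+0.866400+0.819800))/(1+33/400) = 4061/5000 ≈ 0.812200

1 1 9673/10000
2 2 9393/10000
3 3 4559/5000
4 4 1083/1250
5 5 4099/5000
6 6 4061/5000
DF(6y) is solved at step 6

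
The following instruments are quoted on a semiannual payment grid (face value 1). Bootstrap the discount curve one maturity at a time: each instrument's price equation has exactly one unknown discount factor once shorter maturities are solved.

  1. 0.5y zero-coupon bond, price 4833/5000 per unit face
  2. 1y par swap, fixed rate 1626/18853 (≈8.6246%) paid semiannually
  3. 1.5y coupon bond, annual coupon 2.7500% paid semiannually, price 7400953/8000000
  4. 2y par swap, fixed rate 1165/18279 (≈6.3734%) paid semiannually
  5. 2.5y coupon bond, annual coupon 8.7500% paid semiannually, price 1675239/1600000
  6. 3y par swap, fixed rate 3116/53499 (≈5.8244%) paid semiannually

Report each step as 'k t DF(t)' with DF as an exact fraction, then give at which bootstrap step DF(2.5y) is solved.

step 1 [0.5y] zero: DF = P = 4833/5000 ≈ 0.966600
step 2 [1y] swap r/2=813/18853: DF=(1 − 813/18853·(0.966600))/(1+813/18853) = 9187/10000 ≈ 0.918700
step 3 [1.5y] bond c/2=11/800: DF=(7400953/8000000 − 11/800·(0.966600+0.918700))/(1+11/800) = 887/1000 ≈ 0.887000
step 4 [2y] swap r/2=1165/36558: DF=(1 − 1165/36558·(0.966600+0.918700+0.887000))/(1+1165/36558) = 1767/2000 ≈ 0.883500
step 5 [2.5y] bond c/2=7/160: DF=(1675239/1600000 − 7/160·(0.966600+0.918700+0.887000+0.883500))/(1+7/160) = 8499/10000 ≈ 0.849900
step 6 [3y] swap r/2=1558/53499: DF=(1 − 1558/53499·(0.966600+0.918700+0.887000+0.883500+0.849900))/(1+1558/53499) = 4221/5000 ≈ 0.844200

1 1/2 4833/5000
2 1 9187/10000
3 3/2 887/1000
4 2 1767/2000
5 5/2 8499/10000
6 3 4221/5000
DF(2.5y) is solved at step 5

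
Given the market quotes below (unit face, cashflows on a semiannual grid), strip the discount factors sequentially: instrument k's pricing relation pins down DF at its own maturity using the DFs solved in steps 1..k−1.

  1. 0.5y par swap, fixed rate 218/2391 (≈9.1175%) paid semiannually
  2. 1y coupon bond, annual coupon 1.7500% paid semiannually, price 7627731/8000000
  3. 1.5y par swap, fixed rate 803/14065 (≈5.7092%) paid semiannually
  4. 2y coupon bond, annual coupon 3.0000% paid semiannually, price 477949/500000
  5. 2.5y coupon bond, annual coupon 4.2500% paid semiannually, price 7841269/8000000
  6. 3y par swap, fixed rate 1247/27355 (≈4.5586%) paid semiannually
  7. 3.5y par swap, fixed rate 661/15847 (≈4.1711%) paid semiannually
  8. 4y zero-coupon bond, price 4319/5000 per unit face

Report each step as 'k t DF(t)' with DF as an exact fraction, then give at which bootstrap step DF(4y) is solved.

1 1/2 2391/2500
2 1 9369/10000
3 3/2 9197/10000
4 2 4501/5000
5 5/2 353/400
6 3 8753/10000
7 7/2 4339/5000
8 4 4319/5000
DF(4y) is solved at step 8

step 1 [0.5y] swap r/2=109/2391: DF=(1 − 109/2391·(0))/(1+109/2391) = 2391/2500 ≈ 0.956400
step 2 [1y] bond c/2=7/800: DF=(7627731/8000000 − 7/800·(0.956400))/(1+7/800) = 9369/10000 ≈ 0.936900
step 3 [1.5y] swap r/2=803/28130: DF=(1 − 803/28130·(0.956400+0.936900))/(1+803/28130) = 9197/10000 ≈ 0.919700
step 4 [2y] bond c/2=3/200: DF=(477949/500000 − 3/200·(0.956400+0.936900+0.919700))/(1+3/200) = 4501/5000 ≈ 0.900200
step 5 [2.5y] bond c/2=17/800: DF=(7841269/8000000 − 17/800·(0.956400+0.936900+0.919700+0.900200))/(1+17/800) = 353/400 ≈ 0.882500
step 6 [3y] swap r/2=1247/54710: DF=(1 − 1247/54710·(0.956400+0.936900+0.919700+0.900200+0.882500))/(1+1247/54710) = 8753/10000 ≈ 0.875300
step 7 [3.5y] swap r/2=661/31694: DF=(1 − 661/31694·(0.956400+0.936900+0.919700+0.900200+0.882500+0.875300))/(1+661/31694) = 4339/5000 ≈ 0.867800
step 8 [4y] zero: DF = P = 4319/5000 ≈ 0.863800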